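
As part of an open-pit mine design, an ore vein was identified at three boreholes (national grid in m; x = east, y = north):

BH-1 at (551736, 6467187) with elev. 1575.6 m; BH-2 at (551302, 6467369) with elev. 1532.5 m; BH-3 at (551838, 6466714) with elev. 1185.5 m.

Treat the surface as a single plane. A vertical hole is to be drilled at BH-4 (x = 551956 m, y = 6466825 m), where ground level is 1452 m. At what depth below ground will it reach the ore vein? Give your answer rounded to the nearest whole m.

105 m

Let the plane be z = a·x + b·y + c.
BH-2−BH-1: −434a + 182b = −43.1;  BH-3−BH-1: 102a − 473b = −390.1.
Solving gives a = 0.48942523, b = 0.93027775.
Then c = 1575.6 − a·551736 − b·6467187 = −6284738.06.
At (551956, 6466825): z_contact = 270141.2 + 6015943.4 − 6284738.06 = 1346.5 m.
Depth below ground = 1452 − 1346.5 = 105 m.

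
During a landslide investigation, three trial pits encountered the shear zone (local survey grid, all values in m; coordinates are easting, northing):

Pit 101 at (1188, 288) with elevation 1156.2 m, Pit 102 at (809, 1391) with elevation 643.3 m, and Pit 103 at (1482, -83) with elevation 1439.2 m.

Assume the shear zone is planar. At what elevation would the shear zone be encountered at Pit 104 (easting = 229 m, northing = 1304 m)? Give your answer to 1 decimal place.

279.1 m

Let the plane be z = a·easting + b·northing + c.
Pit 102−Pit 101: −379a + 1103b = −512.9;  Pit 103−Pit 101: 294a − 371b = 283.
Solving gives a = 0.663479, b = −0.237028.
Then c = 1156.2 − a·1188 − b·288 = 436.25.
At (229, 1304): z = 151.9 − 309.1 + 436.25 = 279.1 m.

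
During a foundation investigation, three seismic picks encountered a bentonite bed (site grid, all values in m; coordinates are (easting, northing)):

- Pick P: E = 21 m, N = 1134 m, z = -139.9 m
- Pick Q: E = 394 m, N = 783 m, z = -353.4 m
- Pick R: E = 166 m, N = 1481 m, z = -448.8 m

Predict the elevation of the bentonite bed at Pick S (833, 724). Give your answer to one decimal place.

-770.1 m

Let the plane be z = a·E + b·N + c.
Pick Q−Pick P: 373a − 351b = −213.5;  Pick R−Pick P: 145a + 347b = −308.9.
Solving gives a = −1.012103, b = −0.467277.
Then c = -139.9 − a·21 − b·1134 = 411.25.
At (833, 724): z = −843.1 − 338.3 + 411.25 = -770.1 m.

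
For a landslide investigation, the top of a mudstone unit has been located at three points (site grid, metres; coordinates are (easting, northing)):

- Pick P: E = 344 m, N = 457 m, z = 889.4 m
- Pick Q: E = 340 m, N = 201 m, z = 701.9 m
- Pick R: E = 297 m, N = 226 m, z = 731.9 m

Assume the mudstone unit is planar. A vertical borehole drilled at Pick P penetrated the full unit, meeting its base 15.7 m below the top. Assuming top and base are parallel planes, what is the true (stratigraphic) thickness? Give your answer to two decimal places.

Two edge vectors: Pick P→Pick Q = (-4, -256, -187.5), Pick P→Pick R = (-47, -231, -157.5).
Normal n = (Pick P→Pick Q) × (Pick P→Pick R) = (-2992.5, 8182.5, -11108).
So ∂z/∂E = −n_x/n_z = −0.26940 and ∂z/∂N = −n_y/n_z = 0.73663.
|∇z| = √(a²+b²) = 0.78435, so dip δ = arctan(0.78435) = 38.11°.
True thickness = vertical thickness × cos δ = 15.7 × cos 38.11° = 12.35 m.

12.35 m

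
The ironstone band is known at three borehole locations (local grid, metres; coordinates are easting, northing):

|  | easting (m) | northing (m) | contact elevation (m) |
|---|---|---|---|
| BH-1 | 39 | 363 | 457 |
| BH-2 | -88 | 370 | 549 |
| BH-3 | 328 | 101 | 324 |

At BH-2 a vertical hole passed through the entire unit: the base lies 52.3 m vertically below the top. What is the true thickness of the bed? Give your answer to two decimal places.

Let the plane be z = a·easting + b·northing + c.
BH-2−BH-1: −127a + 7b = 92;  BH-3−BH-1: 289a − 262b = −133.
Solving gives a = −0.74151, b = −0.31029.
|∇z| = √(a²+b²) = 0.80382, so dip δ = arctan(0.80382) = 38.79°.
True thickness = vertical thickness × cos δ = 52.3 × cos 38.79° = 40.76 m.

40.76 m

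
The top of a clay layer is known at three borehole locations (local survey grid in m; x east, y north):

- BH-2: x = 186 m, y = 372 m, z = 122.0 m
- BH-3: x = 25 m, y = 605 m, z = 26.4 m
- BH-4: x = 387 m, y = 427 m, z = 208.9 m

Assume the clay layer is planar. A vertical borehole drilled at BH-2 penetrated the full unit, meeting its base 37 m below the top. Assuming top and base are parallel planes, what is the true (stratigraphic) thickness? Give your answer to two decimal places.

Let the plane be z = a·x + b·y + c.
BH-3−BH-2: −161a + 233b = −95.6;  BH-4−BH-2: 201a + 55b = 86.9.
Solving gives a = 0.45801, b = −0.09382.
|∇z| = √(a²+b²) = 0.46752, so dip δ = arctan(0.46752) = 25.06°.
True thickness = vertical thickness × cos δ = 37 × cos 25.06° = 33.52 m.

33.52 m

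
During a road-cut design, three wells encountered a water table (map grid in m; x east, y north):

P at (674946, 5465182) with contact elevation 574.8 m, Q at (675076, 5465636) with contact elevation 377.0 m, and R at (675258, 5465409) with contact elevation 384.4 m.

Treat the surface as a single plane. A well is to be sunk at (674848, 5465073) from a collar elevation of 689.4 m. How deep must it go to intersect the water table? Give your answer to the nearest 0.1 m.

Let the plane be z = a·x + b·y + c.
Q−P: 130a + 454b = −197.8;  R−P: 312a + 227b = −190.4.
Solving gives a = −0.370445344, b = −0.329608161.
Then c = 574.8 − a·674946 − b·5465182 = 2051973.99.
At (674848, 5465073): z_contact = −249994.30 − 1801332.66 + 2051973.99 = 647.03 m.
Depth below ground = 689.4 − 647.03 = 42.4 m.

42.4 m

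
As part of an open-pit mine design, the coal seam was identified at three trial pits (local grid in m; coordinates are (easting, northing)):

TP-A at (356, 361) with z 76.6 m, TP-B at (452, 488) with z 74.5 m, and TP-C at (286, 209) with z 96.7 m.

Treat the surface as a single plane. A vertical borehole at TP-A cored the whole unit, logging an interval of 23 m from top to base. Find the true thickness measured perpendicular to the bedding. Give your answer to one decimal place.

20.6 m

Two edge vectors: TP-A→TP-B = (96, 127, -2.1), TP-A→TP-C = (-70, -152, 20.1).
Normal n = (TP-A→TP-B) × (TP-A→TP-C) = (2233.5, -1782.6, -5702).
So ∂z/∂E = −n_x/n_z = 0.39170 and ∂z/∂N = −n_y/n_z = −0.31263.
|∇z| = √(a²+b²) = 0.50117, so dip δ = arctan(0.50117) = 26.62°.
True thickness = vertical thickness × cos δ = 23 × cos 26.62° = 20.6 m.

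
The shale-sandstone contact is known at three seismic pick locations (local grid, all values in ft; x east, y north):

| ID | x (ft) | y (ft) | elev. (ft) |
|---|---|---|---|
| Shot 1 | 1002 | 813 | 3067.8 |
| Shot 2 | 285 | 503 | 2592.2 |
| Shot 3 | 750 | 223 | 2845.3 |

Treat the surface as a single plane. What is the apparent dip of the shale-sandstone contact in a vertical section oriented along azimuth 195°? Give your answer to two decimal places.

15.11°

Two edge vectors: Shot 1→Shot 2 = (-717, -310, -475.6), Shot 1→Shot 3 = (-252, -590, -222.5).
Normal n = (Shot 1→Shot 2) × (Shot 1→Shot 3) = (-211629, -39681.3, 344910).
So ∂z/∂x = −n_x/n_z = 0.61358 and ∂z/∂y = −n_y/n_z = 0.11505.
Unit vector along 195° is (sin 195°, cos 195°) = (-0.2588, -0.9659).
Slope in that direction = a·(-0.2588) + b·(-0.9659) = −0.26993.
Apparent dip = arctan|0.26993| = 15.11° (true dip is 32.0°, so apparent ≤ true as expected).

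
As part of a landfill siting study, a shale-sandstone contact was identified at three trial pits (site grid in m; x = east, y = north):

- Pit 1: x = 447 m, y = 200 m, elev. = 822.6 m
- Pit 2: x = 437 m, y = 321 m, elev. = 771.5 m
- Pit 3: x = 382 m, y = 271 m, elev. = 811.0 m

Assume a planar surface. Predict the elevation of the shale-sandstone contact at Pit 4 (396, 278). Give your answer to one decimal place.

Let the plane be z = a·x + b·y + c.
Pit 2−Pit 1: −10a + 121b = −51.1;  Pit 3−Pit 1: −65a + 71b = −11.6.
Solving gives a = −0.31090, b = −0.44801.
Then c = 822.6 − a·447 − b·200 = 1051.17.
At (396, 278): z = −123.1 − 124.5 + 1051.17 = 803.5 m.

803.5 m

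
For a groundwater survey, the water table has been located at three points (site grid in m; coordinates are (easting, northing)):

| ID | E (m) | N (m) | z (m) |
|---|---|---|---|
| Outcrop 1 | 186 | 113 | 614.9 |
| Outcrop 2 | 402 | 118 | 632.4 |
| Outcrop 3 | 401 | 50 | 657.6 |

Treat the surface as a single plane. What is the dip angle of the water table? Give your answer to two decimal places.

Let the plane be z = a·E + b·N + c.
Outcrop 2−Outcrop 1: 216a + 5b = 17.5;  Outcrop 3−Outcrop 1: 215a − 63b = 42.7.
Solving gives a = 0.08963, b = −0.37191.
Gradient magnitude |∇z| = √(a² + b²) = √(0.00803 + 0.13831) = 0.38255.
True dip = arctan(0.38255) = 20.93°, dipping toward NNW (azimuth ≈ 346°).

20.93°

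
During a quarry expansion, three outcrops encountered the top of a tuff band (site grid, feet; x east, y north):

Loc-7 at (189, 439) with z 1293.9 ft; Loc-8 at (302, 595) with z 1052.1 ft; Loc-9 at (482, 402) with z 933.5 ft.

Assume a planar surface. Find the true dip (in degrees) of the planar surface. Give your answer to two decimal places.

Let the plane be z = a·x + b·y + c.
Loc-8−Loc-7: 113a + 156b = −241.8;  Loc-9−Loc-7: 293a − 37b = −360.4.
Solving gives a = −1.30628, b = −0.60378.
Gradient magnitude |∇z| = √(a² + b²) = √(1.70637 + 0.36456) = 1.43907.
True dip = arctan(1.43907) = 55.20°, dipping toward ENE (azimuth ≈ 065°).

55.20°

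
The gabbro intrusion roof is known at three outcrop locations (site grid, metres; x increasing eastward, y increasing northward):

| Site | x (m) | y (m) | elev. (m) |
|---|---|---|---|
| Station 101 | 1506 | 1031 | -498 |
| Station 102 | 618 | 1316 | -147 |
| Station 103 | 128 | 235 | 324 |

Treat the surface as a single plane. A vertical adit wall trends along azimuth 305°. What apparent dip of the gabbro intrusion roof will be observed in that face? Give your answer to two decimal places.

Let the plane be z = a·x + b·y + c.
Station 102−Station 101: −888a + 285b = 351;  Station 103−Station 101: −1378a − 796b = 822.
Solving gives a = −0.46715, b = −0.22396.
Unit vector along 305° is (sin 305°, cos 305°) = (-0.8192, 0.5736).
Slope in that direction = a·(-0.8192) + b·(0.5736) = 0.25421.
Apparent dip = arctan|0.25421| = 14.26° (true dip is 27.4°, so apparent ≤ true as expected).

14.26°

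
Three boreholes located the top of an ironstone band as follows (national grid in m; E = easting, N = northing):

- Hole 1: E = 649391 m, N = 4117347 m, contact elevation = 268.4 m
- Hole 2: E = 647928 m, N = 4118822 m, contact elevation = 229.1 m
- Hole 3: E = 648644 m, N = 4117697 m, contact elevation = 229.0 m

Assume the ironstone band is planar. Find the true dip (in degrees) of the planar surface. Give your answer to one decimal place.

Let the plane be z = a·E + b·N + c.
Hole 2−Hole 1: −1463a + 1475b = −39.3;  Hole 3−Hole 1: −747a + 350b = −39.4.
Solving gives a = 0.07522, b = 0.04796.
Gradient magnitude |∇z| = √(a² + b²) = √(0.00566 + 0.00230) = 0.08920.
True dip = arctan(0.08920) = 5.1°, dipping toward WSW (azimuth ≈ 237°).

5.1°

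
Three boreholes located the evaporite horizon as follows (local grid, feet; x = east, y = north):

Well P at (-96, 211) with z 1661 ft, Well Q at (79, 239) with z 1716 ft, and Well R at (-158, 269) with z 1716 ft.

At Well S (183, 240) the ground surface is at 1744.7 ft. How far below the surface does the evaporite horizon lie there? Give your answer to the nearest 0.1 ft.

Let the plane be z = a·x + b·y + c.
Well Q−Well P: 175a + 28b = 55;  Well R−Well P: −62a + 58b = 55.
Solving gives a = 0.13882, b = 1.09667.
Then c = 1661 − a·-96 − b·211 = 1442.93.
At (183, 240): z_contact = 25.40 + 263.20 + 1442.93 = 1731.53 ft.
Depth below ground = 1744.7 − 1731.53 = 13.2 ft.

13.2 ft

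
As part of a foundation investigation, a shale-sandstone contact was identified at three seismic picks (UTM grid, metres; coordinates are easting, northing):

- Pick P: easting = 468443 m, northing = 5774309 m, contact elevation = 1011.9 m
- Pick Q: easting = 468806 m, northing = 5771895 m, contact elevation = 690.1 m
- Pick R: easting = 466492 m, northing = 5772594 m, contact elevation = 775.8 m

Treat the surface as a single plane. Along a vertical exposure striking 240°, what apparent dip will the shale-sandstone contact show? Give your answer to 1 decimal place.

Let the plane be z = a·easting + b·northing + c.
Pick Q−Pick P: 363a − 2414b = −321.8;  Pick R−Pick P: −1951a − 1715b = −236.1.
Solving gives a = 0.00339, b = 0.13381.
Unit vector along 240° is (sin 240°, cos 240°) = (-0.8660, -0.5000).
Slope in that direction = a·(-0.8660) + b·(-0.5000) = −0.06984.
Apparent dip = arctan|0.06984| = 4.0° (true dip is 7.6°, so apparent ≤ true as expected).

4.0°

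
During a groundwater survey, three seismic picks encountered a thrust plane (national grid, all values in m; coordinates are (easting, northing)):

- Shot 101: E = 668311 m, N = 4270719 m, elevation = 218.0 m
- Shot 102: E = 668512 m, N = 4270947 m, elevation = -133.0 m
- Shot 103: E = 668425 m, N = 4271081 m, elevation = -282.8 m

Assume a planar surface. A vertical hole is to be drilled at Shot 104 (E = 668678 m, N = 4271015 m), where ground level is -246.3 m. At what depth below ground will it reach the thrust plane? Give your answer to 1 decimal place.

Let the plane be z = a·E + b·N + c.
Shot 102−Shot 101: 201a + 228b = −351;  Shot 103−Shot 101: 114a + 362b = −500.8.
Solving gives a = −0.275381655, b = −1.296703015.
Then c = 218 − a·668311 − b·4270719 = 5722112.79.
At (668678, 4271015): z_contact = −184141.65 − 5538238.03 + 5722112.79 = -266.89 m.
Depth below ground = -246.3 − (-266.89) = 20.6 m.

20.6 m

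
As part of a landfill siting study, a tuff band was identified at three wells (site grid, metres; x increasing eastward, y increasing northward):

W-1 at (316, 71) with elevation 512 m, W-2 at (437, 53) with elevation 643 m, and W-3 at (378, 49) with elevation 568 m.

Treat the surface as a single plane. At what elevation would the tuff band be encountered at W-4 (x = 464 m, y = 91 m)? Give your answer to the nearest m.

709 m

Two edge vectors: W-1→W-2 = (121, -18, 131), W-1→W-3 = (62, -22, 56).
Normal n = (W-1→W-2) × (W-1→W-3) = (1874, 1346, -1546).
So ∂z/∂x = −n_x/n_z = 1.21216 and ∂z/∂y = −n_y/n_z = 0.87063.
Intercept c from W-1: 512 − 383.04 − 61.82 = 67.14.
At (464, 91): z = 562.4 + 79.2 + 67.14 = 708.8 m.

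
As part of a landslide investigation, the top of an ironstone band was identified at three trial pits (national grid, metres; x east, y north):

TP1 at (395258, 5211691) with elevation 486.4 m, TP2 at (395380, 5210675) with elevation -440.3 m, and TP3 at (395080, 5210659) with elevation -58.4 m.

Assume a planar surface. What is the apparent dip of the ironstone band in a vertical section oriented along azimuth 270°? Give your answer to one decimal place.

Two edge vectors: TP1→TP2 = (122, -1016, -926.7), TP1→TP3 = (-178, -1032, -544.8).
Normal n = (TP1→TP2) × (TP1→TP3) = (-402837.6, 231418.2, -306752).
So ∂z/∂x = −n_x/n_z = −1.31324 and ∂z/∂y = −n_y/n_z = 0.75441.
Unit vector along 270° is (sin 270°, cos 270°) = (-1.0000, -0.0000).
Slope in that direction = a·(-1.0000) + b·(-0.0000) = 1.31324.
Apparent dip = arctan|1.31324| = 52.7° (true dip is 56.6°, so apparent ≤ true as expected).

52.7°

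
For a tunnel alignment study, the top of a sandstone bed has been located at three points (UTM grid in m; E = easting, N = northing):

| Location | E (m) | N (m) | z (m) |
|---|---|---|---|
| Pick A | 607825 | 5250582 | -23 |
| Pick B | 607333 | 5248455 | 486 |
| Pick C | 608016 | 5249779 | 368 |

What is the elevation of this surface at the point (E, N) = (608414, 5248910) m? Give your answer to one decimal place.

892.1 m

Let the plane be z = a·E + b·N + c.
Pick B−Pick A: −492a − 2127b = 509;  Pick C−Pick A: 191a − 803b = 391.
Solving gives a = 0.527783081, b = −0.361386590.
Then c = -23 − a·607825 − b·5250582 = 1576667.17.
At (608414, 5248910): z = 321110.6 − 1896885.7 + 1576667.17 = 892.1 m.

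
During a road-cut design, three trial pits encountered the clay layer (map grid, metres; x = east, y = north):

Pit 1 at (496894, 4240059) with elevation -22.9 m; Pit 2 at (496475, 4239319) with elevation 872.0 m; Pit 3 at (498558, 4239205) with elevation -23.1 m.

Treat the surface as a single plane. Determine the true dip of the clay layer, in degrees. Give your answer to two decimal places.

Let the plane be z = a·x + b·y + c.
Pit 2−Pit 1: −419a − 740b = 894.9;  Pit 3−Pit 1: 1664a − 854b = −0.2.
Solving gives a = −0.48100, b = −0.93698.
Gradient magnitude |∇z| = √(a² + b²) = √(0.23136 + 0.87792) = 1.05322.
True dip = arctan(1.05322) = 46.48°, dipping toward NNE (azimuth ≈ 027°).

46.48°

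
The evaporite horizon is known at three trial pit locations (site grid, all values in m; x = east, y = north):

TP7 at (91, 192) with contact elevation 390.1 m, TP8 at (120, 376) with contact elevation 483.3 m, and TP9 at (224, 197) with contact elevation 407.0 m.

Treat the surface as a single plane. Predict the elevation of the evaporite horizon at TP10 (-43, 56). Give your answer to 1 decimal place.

Two edge vectors: TP7→TP8 = (29, 184, 93.2), TP7→TP9 = (133, 5, 16.9).
Normal n = (TP7→TP8) × (TP7→TP9) = (2643.6, 11905.5, -24327).
So ∂z/∂x = −n_x/n_z = 0.10867 and ∂z/∂y = −n_y/n_z = 0.48939.
Intercept c from TP7: 390.1 − 9.89 − 93.96 = 286.25.
At (-43, 56): z = −4.7 + 27.4 + 286.25 = 309.0 m.

309.0 m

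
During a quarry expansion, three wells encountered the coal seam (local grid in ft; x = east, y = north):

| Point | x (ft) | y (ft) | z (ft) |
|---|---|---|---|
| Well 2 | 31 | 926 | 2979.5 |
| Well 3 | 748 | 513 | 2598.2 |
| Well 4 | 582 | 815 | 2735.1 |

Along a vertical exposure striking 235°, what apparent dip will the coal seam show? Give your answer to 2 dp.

10.72°

Two edge vectors: Well 2→Well 3 = (717, -413, -381.3), Well 2→Well 4 = (551, -111, -244.4).
Normal n = (Well 2→Well 3) × (Well 2→Well 4) = (58612.9, -34861.5, 147976).
So ∂z/∂x = −n_x/n_z = −0.39610 and ∂z/∂y = −n_y/n_z = 0.23559.
Unit vector along 235° is (sin 235°, cos 235°) = (-0.8192, -0.5736).
Slope in that direction = a·(-0.8192) + b·(-0.5736) = 0.18934.
Apparent dip = arctan|0.18934| = 10.72° (true dip is 24.7°, so apparent ≤ true as expected).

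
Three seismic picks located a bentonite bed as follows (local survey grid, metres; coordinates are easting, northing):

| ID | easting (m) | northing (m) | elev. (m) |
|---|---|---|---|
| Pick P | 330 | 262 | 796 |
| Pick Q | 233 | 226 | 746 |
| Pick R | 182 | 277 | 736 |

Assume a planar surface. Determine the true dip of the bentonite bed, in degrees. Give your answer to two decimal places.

Let the plane be z = a·easting + b·northing + c.
Pick Q−Pick P: −97a − 36b = −50;  Pick R−Pick P: −148a + 15b = −60.
Solving gives a = 0.42901, b = 0.23294.
Gradient magnitude |∇z| = √(a² + b²) = √(0.18405 + 0.05426) = 0.48817.
True dip = arctan(0.48817) = 26.02°, dipping toward WSW (azimuth ≈ 242°).

26.02°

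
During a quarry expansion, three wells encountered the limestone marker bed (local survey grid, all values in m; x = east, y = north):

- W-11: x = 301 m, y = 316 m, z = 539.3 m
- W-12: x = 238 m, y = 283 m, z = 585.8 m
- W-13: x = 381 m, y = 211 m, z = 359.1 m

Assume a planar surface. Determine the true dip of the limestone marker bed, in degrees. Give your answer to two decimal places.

55.06°

Two edge vectors: W-11→W-12 = (-63, -33, 46.5), W-11→W-13 = (80, -105, -180.2).
Normal n = (W-11→W-12) × (W-11→W-13) = (10829.1, -7632.6, 9255).
So ∂z/∂x = −n_x/n_z = −1.17008 and ∂z/∂y = −n_y/n_z = 0.82470.
Gradient magnitude |∇z| = √(a² + b²) = √(1.36909 + 0.68013) = 1.43151.
True dip = arctan(1.43151) = 55.06°, dipping toward SE (azimuth ≈ 125°).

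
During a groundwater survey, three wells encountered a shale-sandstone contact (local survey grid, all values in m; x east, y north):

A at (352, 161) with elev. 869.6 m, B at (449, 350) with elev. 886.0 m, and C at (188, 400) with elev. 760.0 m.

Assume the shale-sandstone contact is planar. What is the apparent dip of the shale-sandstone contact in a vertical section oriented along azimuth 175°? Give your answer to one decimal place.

Let the plane be z = a·x + b·y + c.
B−A: 97a + 189b = 16.4;  C−A: −164a + 239b = −109.6.
Solving gives a = 0.45468, b = −0.14658.
Unit vector along 175° is (sin 175°, cos 175°) = (0.0872, -0.9962).
Slope in that direction = a·(0.0872) + b·(-0.9962) = 0.18565.
Apparent dip = arctan|0.18565| = 10.5° (true dip is 25.5°, so apparent ≤ true as expected).

10.5°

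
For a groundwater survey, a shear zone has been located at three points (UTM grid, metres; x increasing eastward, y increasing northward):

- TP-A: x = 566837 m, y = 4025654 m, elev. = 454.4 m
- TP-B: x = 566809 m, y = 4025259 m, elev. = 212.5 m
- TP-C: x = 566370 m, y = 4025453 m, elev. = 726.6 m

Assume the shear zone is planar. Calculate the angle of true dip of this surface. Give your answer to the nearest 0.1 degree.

Let the plane be z = a·x + b·y + c.
TP-B−TP-A: −28a − 395b = −241.9;  TP-C−TP-A: −467a − 201b = 272.2.
Solving gives a = −0.87309, b = 0.67430.
Gradient magnitude |∇z| = √(a² + b²) = √(0.76229 + 0.45467) = 1.10316.
True dip = arctan(1.10316) = 47.8°, dipping toward SE (azimuth ≈ 128°).

47.8°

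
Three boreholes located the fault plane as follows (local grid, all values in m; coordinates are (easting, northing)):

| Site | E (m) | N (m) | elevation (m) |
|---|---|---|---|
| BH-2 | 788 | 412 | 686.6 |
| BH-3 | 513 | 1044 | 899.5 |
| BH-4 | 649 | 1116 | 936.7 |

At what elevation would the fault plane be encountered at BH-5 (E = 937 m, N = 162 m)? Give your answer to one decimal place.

Two edge vectors: BH-2→BH-3 = (-275, 632, 212.9), BH-2→BH-4 = (-139, 704, 250.1).
Normal n = (BH-2→BH-3) × (BH-2→BH-4) = (8181.6, 39184.4, -105752).
So ∂z/∂E = −n_x/n_z = 0.077366 and ∂z/∂N = −n_y/n_z = 0.370531.
Intercept c from BH-2: 686.6 − 60.96 − 152.66 = 472.98.
At (937, 162): z = 72.5 + 60.0 + 472.98 = 605.5 m.

605.5 m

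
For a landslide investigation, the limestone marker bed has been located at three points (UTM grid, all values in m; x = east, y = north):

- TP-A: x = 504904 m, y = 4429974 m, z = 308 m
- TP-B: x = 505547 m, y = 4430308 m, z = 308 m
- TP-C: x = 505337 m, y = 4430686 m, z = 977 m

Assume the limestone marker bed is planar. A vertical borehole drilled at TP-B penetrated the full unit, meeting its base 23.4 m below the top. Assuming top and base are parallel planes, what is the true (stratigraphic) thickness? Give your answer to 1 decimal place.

12.7 m

Let the plane be z = a·x + b·y + c.
TP-B−TP-A: 643a + 334b = 0;  TP-C−TP-A: 433a + 712b = 669.
Solving gives a = −0.71344, b = 1.37348.
|∇z| = √(a²+b²) = 1.54773, so dip δ = arctan(1.54773) = 57.13°.
True thickness = vertical thickness × cos δ = 23.4 × cos 57.13° = 12.7 m.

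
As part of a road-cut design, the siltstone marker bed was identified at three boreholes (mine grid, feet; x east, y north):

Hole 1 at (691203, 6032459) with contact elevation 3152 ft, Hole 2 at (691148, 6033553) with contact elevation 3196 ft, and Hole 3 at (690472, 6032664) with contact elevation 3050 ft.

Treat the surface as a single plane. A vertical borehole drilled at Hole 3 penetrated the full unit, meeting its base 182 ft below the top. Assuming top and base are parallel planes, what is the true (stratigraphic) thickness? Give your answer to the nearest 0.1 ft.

179.7 ft

Let the plane be z = a·x + b·y + c.
Hole 2−Hole 1: −55a + 1094b = 44;  Hole 3−Hole 1: −731a + 205b = −102.
Solving gives a = 0.15297, b = 0.04791.
|∇z| = √(a²+b²) = 0.16030, so dip δ = arctan(0.16030) = 9.11°.
True thickness = vertical thickness × cos δ = 182 × cos 9.11° = 179.7 ft.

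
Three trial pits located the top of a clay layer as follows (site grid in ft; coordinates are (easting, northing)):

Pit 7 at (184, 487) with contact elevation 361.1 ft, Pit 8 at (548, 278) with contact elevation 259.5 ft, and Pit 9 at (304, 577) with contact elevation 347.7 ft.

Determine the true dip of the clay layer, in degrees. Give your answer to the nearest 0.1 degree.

13.6°

Two edge vectors: Pit 7→Pit 8 = (364, -209, -101.6), Pit 7→Pit 9 = (120, 90, -13.4).
Normal n = (Pit 7→Pit 8) × (Pit 7→Pit 9) = (11944.6, -7314.4, 57840).
So ∂z/∂E = −n_x/n_z = −0.20651 and ∂z/∂N = −n_y/n_z = 0.12646.
Gradient magnitude |∇z| = √(a² + b²) = √(0.04265 + 0.01599) = 0.24215.
True dip = arctan(0.24215) = 13.6°, dipping toward ESE (azimuth ≈ 121°).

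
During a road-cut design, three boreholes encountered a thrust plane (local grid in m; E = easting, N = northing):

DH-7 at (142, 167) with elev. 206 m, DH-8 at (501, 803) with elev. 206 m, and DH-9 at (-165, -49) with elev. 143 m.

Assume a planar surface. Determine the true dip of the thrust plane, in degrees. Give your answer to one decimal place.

Let the plane be z = a·E + b·N + c.
DH-8−DH-7: 359a + 636b = 0;  DH-9−DH-7: −307a − 216b = −63.
Solving gives a = 0.34040, b = −0.19214.
Gradient magnitude |∇z| = √(a² + b²) = √(0.11587 + 0.03692) = 0.39089.
True dip = arctan(0.39089) = 21.3°, dipping toward WNW (azimuth ≈ 299°).

21.3°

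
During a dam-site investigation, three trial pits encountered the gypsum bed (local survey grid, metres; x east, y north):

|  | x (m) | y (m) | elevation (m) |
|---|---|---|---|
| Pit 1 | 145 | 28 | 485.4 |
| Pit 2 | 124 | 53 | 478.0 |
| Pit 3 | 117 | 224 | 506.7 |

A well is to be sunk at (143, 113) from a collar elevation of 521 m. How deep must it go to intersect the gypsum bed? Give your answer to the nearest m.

Let the plane be z = a·x + b·y + c.
Pit 2−Pit 1: −21a + 25b = −7.4;  Pit 3−Pit 1: −28a + 196b = 21.3.
Solving gives a = 0.58047, b = 0.19160.
Then c = 485.4 − a·145 − b·28 = 395.87.
At (143, 113): z_contact = 83.0 + 21.7 + 395.87 = 500.5 m.
Depth below ground = 521 − 500.5 = 20 m.

20 m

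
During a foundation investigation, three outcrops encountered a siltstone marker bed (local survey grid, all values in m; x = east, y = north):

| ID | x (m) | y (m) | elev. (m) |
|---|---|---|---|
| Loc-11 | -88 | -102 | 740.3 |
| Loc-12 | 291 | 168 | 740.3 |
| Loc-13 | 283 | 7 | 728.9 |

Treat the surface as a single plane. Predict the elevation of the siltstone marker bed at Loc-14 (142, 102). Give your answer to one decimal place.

743.2 m

Let the plane be z = a·x + b·y + c.
Loc-12−Loc-11: 379a + 270b = 0;  Loc-13−Loc-11: 371a + 109b = −11.4.
Solving gives a = −0.05229, b = 0.07341.
Then c = 740.3 − a·-88 − b·-102 = 743.19.
At (142, 102): z = −7.4 + 7.5 + 743.19 = 743.2 m.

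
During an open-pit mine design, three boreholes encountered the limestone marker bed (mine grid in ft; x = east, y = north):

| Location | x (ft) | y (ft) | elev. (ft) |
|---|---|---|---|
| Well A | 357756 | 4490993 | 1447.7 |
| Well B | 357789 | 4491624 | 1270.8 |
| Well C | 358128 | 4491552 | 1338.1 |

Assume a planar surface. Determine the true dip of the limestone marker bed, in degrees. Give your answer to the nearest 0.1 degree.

Two edge vectors: Well A→Well B = (33, 631, -176.9), Well A→Well C = (372, 559, -109.6).
Normal n = (Well A→Well B) × (Well A→Well C) = (29729.5, -62190, -216285).
So ∂z/∂x = −n_x/n_z = 0.13746 and ∂z/∂y = −n_y/n_z = −0.28754.
Gradient magnitude |∇z| = √(a² + b²) = √(0.01889 + 0.08268) = 0.31870.
True dip = arctan(0.31870) = 17.7°, dipping toward NNW (azimuth ≈ 334°).

17.7°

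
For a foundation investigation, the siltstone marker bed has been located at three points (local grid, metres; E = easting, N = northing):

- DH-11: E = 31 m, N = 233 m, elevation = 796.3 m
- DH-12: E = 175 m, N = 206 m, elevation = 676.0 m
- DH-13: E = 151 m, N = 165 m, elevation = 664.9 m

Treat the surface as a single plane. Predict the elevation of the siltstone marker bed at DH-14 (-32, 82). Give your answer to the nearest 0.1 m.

Let the plane be z = a·E + b·N + c.
DH-12−DH-11: 144a − 27b = −120.3;  DH-13−DH-11: 120a − 68b = −131.4.
Solving gives a = −0.70705, b = 0.68462.
Then c = 796.3 − a·31 − b·233 = 658.70.
At (-32, 82): z = 22.6 + 56.1 + 658.70 = 737.5 m.

737.5 m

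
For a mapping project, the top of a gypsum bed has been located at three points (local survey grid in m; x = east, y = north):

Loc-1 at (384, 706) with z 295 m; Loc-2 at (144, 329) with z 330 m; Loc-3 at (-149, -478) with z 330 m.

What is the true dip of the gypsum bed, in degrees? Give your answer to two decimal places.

Two edge vectors: Loc-1→Loc-2 = (-240, -377, 35), Loc-1→Loc-3 = (-533, -1184, 35).
Normal n = (Loc-1→Loc-2) × (Loc-1→Loc-3) = (28245, -10255, 83219).
So ∂z/∂x = −n_x/n_z = −0.33941 and ∂z/∂y = −n_y/n_z = 0.12323.
Gradient magnitude |∇z| = √(a² + b²) = √(0.11520 + 0.01519) = 0.36108.
True dip = arctan(0.36108) = 19.85°, dipping toward ESE (azimuth ≈ 110°).

19.85°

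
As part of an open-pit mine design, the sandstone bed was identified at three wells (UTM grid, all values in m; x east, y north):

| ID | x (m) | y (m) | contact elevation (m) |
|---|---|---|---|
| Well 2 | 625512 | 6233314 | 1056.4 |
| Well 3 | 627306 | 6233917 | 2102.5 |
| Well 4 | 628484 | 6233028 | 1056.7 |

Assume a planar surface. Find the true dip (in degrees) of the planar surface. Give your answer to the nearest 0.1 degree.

53.6°

Let the plane be z = a·x + b·y + c.
Well 3−Well 2: 1794a + 603b = 1046.1;  Well 4−Well 2: 2972a − 286b = 0.3.
Solving gives a = 0.12987, b = 1.34846.
Gradient magnitude |∇z| = √(a² + b²) = √(0.01686 + 1.81835) = 1.35470.
True dip = arctan(1.35470) = 53.6°, dipping toward S (azimuth ≈ 186°).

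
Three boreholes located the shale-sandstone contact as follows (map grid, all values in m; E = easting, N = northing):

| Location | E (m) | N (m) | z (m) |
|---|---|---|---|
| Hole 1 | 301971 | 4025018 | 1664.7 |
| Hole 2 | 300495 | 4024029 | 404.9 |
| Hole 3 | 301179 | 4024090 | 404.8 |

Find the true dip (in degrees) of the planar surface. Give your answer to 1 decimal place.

55.9°

Let the plane be z = a·E + b·N + c.
Hole 2−Hole 1: −1476a − 989b = −1259.8;  Hole 3−Hole 1: −792a − 928b = −1259.9.
Solving gives a = −0.13121, b = 1.46963.
Gradient magnitude |∇z| = √(a² + b²) = √(0.01722 + 2.15982) = 1.47548.
True dip = arctan(1.47548) = 55.9°, dipping toward S (azimuth ≈ 175°).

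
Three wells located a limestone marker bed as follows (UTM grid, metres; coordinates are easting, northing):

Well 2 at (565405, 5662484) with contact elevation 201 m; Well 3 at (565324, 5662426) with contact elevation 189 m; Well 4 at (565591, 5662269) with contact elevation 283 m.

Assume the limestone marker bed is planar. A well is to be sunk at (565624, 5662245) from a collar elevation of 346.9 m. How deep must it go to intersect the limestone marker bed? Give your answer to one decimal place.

51.6 m

Two edge vectors: Well 2→Well 3 = (-81, -58, -12), Well 2→Well 4 = (186, -215, 82).
Normal n = (Well 2→Well 3) × (Well 2→Well 4) = (-7336, 4410, 28203).
So ∂z/∂easting = −n_x/n_z = 0.260114172 and ∂z/∂northing = −n_y/n_z = −0.156366344.
Intercept c from Well 2: 201 − 147069.85 + 885421.92 = 738553.07.
At (565624, 5662245): z_contact = 147126.82 − 885384.55 + 738553.07 = 295.34 m.
Depth below ground = 346.9 − 295.34 = 51.6 m.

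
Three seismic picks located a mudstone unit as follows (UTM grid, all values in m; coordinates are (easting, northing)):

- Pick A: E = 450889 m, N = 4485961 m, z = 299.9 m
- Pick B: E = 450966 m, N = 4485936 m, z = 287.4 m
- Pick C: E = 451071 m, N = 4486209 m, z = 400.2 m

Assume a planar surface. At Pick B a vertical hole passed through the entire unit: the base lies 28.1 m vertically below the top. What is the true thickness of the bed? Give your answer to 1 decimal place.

Let the plane be z = a·E + b·N + c.
Pick B−Pick A: 77a − 25b = −12.5;  Pick C−Pick A: 182a + 248b = 100.3.
Solving gives a = −0.02506, b = 0.42282.
|∇z| = √(a²+b²) = 0.42357, so dip δ = arctan(0.42357) = 22.96°.
True thickness = vertical thickness × cos δ = 28.1 × cos 22.96° = 25.9 m.

25.9 m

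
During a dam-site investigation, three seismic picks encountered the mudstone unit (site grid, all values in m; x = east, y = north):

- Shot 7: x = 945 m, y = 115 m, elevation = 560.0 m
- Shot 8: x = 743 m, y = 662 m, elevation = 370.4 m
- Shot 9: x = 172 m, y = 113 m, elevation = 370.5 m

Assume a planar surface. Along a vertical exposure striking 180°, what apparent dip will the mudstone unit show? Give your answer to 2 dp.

Let the plane be z = a·x + b·y + c.
Shot 8−Shot 7: −202a + 547b = −189.6;  Shot 9−Shot 7: −773a − 2b = −189.5.
Solving gives a = 0.24581, b = −0.25584.
Unit vector along 180° is (sin 180°, cos 180°) = (0.0000, -1.0000).
Slope in that direction = a·(0.0000) + b·(-1.0000) = 0.25584.
Apparent dip = arctan|0.25584| = 14.35° (true dip is 19.5°, so apparent ≤ true as expected).

14.35°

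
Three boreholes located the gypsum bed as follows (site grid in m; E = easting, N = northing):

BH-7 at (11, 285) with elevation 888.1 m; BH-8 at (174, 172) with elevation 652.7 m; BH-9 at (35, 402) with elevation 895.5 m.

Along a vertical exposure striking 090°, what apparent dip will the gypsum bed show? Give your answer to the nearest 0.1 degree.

50.8°

Let the plane be z = a·E + b·N + c.
BH-8−BH-7: 163a − 113b = −235.4;  BH-9−BH-7: 24a + 117b = 7.4.
Solving gives a = −1.22598, b = 0.31473.
Unit vector along 090° is (sin 90°, cos 90°) = (1.0000, 0.0000).
Slope in that direction = a·(1.0000) + b·(0.0000) = −1.22598.
Apparent dip = arctan|1.22598| = 50.8° (true dip is 51.7°, so apparent ≤ true as expected).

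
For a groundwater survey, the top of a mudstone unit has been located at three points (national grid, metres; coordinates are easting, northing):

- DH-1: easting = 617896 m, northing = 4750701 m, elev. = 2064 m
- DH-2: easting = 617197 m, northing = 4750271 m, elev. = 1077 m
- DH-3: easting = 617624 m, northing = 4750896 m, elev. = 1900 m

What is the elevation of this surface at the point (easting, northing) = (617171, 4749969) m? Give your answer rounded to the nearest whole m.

Two edge vectors: DH-1→DH-2 = (-699, -430, -987), DH-1→DH-3 = (-272, 195, -164).
Normal n = (DH-1→DH-2) × (DH-1→DH-3) = (262985, 153828, -253265).
So ∂z/∂easting = −n_x/n_z = 1.03837877 and ∂z/∂northing = −n_y/n_z = 0.60737962.
Intercept c from DH-1: 2064 − 641610.09 − 2885478.98 = −3525025.07.
At (617171, 4749969): z = 640857.3 + 2885034.4 − 3525025.07 = 866.6 m.

867 m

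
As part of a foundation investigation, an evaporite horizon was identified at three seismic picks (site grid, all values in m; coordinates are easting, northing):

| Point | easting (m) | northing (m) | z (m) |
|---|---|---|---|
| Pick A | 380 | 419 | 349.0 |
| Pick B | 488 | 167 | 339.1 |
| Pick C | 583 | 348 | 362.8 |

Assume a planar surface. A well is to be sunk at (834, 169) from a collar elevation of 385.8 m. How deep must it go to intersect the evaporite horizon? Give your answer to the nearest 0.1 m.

13.3 m

Two edge vectors: Pick A→Pick B = (108, -252, -9.9), Pick A→Pick C = (203, -71, 13.8).
Normal n = (Pick A→Pick B) × (Pick A→Pick C) = (-4180.5, -3500.1, 43488).
So ∂z/∂easting = −n_x/n_z = 0.09613 and ∂z/∂northing = −n_y/n_z = 0.08048.
Intercept c from Pick A: 349 − 36.53 − 33.72 = 278.75.
At (834, 169): z_contact = 80.17 + 13.60 + 278.75 = 372.52 m.
Depth below ground = 385.8 − 372.52 = 13.3 m.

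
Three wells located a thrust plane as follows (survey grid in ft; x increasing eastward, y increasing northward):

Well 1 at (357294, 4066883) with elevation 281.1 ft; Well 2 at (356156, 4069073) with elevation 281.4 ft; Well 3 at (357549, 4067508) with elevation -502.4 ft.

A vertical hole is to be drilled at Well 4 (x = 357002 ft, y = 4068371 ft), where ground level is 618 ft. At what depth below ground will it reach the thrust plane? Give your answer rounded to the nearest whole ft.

987 ft

Let the plane be z = a·x + b·y + c.
Well 2−Well 1: −1138a + 2190b = 0.3;  Well 3−Well 1: 255a + 625b = −783.5.
Solving gives a = −1.35154170, b = −0.70217099.
Then c = 281.1 − a·357294 − b·4066883 = 3338826.08.
At (357002, 4068371): z_contact = −482503.1 − 2856692.1 + 3338826.08 = -369.1 ft.
Depth below ground = 618 − (-369.1) = 987 ft.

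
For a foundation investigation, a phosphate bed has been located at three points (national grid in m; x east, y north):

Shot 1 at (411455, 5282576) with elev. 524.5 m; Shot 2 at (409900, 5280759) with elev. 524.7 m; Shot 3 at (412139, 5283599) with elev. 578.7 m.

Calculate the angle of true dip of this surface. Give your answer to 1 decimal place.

20.5°

Let the plane be z = a·x + b·y + c.
Shot 2−Shot 1: −1555a − 1817b = 0.2;  Shot 3−Shot 1: 684a + 1023b = 54.2.
Solving gives a = −0.28363, b = 0.24262.
Gradient magnitude |∇z| = √(a² + b²) = √(0.08045 + 0.05887) = 0.37325.
True dip = arctan(0.37325) = 20.5°, dipping toward SE (azimuth ≈ 131°).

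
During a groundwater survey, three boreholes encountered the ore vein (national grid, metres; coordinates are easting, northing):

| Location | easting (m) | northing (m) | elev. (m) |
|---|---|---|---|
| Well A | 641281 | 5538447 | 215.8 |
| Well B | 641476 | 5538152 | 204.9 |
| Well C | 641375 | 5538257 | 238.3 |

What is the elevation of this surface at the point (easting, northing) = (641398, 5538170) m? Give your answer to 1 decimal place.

267.3 m

Let the plane be z = a·easting + b·northing + c.
Well B−Well A: 195a − 295b = −10.9;  Well C−Well A: 94a − 190b = 22.5.
Solving gives a = −0.934388412, b = −0.580697425.
Then c = 215.8 − a·641281 − b·5538447 = 3815583.25.
At (641398, 5538170): z = −599314.9 − 3216001.1 + 3815583.25 = 267.3 m.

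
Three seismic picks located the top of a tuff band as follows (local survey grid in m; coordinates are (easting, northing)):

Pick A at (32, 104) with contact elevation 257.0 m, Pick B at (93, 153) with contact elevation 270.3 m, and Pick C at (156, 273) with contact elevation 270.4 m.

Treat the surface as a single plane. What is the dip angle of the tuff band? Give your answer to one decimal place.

23.0°

Two edge vectors: Pick A→Pick B = (61, 49, 13.3), Pick A→Pick C = (124, 169, 13.4).
Normal n = (Pick A→Pick B) × (Pick A→Pick C) = (-1591.1, 831.8, 4233).
So ∂z/∂E = −n_x/n_z = 0.37588 and ∂z/∂N = −n_y/n_z = −0.19650.
Gradient magnitude |∇z| = √(a² + b²) = √(0.14129 + 0.03861) = 0.42415.
True dip = arctan(0.42415) = 23.0°, dipping toward WNW (azimuth ≈ 298°).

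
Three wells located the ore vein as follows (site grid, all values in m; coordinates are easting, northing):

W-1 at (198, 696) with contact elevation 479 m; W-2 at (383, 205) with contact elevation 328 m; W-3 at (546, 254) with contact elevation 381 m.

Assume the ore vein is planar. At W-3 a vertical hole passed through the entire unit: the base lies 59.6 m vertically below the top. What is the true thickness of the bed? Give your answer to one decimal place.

Two edge vectors: W-1→W-2 = (185, -491, -151), W-1→W-3 = (348, -442, -98).
Normal n = (W-1→W-2) × (W-1→W-3) = (-18624, -34418, 89098).
So ∂z/∂easting = −n_x/n_z = 0.20903 and ∂z/∂northing = −n_y/n_z = 0.38629.
|∇z| = √(a²+b²) = 0.43922, so dip δ = arctan(0.43922) = 23.71°.
True thickness = vertical thickness × cos δ = 59.6 × cos 23.71° = 54.6 m.

54.6 m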